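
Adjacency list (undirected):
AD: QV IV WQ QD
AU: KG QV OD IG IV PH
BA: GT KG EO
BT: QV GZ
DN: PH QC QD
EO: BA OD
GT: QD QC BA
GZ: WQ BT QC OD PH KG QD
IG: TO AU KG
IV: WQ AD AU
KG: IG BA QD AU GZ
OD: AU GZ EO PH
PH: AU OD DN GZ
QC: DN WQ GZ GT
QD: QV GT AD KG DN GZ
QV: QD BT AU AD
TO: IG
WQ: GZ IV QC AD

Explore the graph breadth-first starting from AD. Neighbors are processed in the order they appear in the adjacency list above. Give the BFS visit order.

AD QV IV WQ QD BT AU GZ QC GT KG DN OD IG PH BA EO TO

Visit AD; enqueue QV, IV, WQ, QD → queue [QV, IV, WQ, QD]
Visit QV; enqueue BT, AU → queue [IV, WQ, QD, BT, AU]
Visit IV → queue [WQ, QD, BT, AU]
Visit WQ; enqueue GZ, QC → queue [QD, BT, AU, GZ, QC]
Visit QD; enqueue GT, KG, DN → queue [BT, AU, GZ, QC, GT, KG, DN]
Visit BT → queue [AU, GZ, QC, GT, KG, DN]
Visit AU; enqueue OD, IG, PH → queue [GZ, QC, GT, KG, DN, OD, IG, PH]
Visit GZ → queue [QC, GT, KG, DN, OD, IG, PH]
Visit QC → queue [GT, KG, DN, OD, IG, PH]
Visit GT; enqueue BA → queue [KG, DN, OD, IG, PH, BA]
Visit KG → queue [DN, OD, IG, PH, BA]
Visit DN → queue [OD, IG, PH, BA]
Visit OD; enqueue EO → queue [IG, PH, BA, EO]
Visit IG; enqueue TO → queue [PH, BA, EO, TO]
Visit PH → queue [BA, EO, TO]
Visit BA → queue [EO, TO]
Visit EO → queue [TO]
Visit TO → queue []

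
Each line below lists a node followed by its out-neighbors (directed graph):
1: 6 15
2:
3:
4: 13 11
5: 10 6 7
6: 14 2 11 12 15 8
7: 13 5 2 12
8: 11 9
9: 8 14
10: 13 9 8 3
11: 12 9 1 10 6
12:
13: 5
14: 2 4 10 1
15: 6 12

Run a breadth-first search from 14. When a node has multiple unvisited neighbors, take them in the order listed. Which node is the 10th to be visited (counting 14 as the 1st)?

Visit 14; enqueue 2, 4, 10, 1 → queue [2, 4, 10, 1]
Visit 2 → queue [4, 10, 1]
Visit 4; enqueue 13, 11 → queue [10, 1, 13, 11]
Visit 10; enqueue 9, 8, 3 → queue [1, 13, 11, 9, 8, 3]
Visit 1; enqueue 6, 15 → queue [13, 11, 9, 8, 3, 6, 15]
Visit 13; enqueue 5 → queue [11, 9, 8, 3, 6, 15, 5]
Visit 11; enqueue 12 → queue [9, 8, 3, 6, 15, 5, 12]
Visit 9 → queue [8, 3, 6, 15, 5, 12]
Visit 8 → queue [3, 6, 15, 5, 12]
Visit 3 → queue [6, 15, 5, 12]
Visit 6 → queue [15, 5, 12]
Visit 15 → queue [5, 12]
Visit 5; enqueue 7 → queue [12, 7]
Visit 12 → queue [7]
Visit 7 → queue []

Visit order: 14, 2, 4, 10, 1, 13, 11, 9, 8, 3, 6, 15, 5, 12, 7

3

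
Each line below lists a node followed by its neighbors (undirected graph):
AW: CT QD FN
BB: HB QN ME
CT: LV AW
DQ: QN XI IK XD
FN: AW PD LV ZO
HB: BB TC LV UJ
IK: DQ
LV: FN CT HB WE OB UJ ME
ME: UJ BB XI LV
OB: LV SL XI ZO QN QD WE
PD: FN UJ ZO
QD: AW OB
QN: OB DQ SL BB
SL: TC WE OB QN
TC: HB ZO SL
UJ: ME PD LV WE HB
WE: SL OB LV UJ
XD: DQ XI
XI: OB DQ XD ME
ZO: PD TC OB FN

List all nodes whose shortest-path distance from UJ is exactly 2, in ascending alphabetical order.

BB, CT, FN, OB, SL, TC, XI, ZO

Level 0: UJ
Level 1: HB, LV, ME, PD, WE
Level 2: BB, CT, FN, OB, SL, TC, XI, ZO
Level 3: AW, DQ, QD, QN, XD
Level 4: IK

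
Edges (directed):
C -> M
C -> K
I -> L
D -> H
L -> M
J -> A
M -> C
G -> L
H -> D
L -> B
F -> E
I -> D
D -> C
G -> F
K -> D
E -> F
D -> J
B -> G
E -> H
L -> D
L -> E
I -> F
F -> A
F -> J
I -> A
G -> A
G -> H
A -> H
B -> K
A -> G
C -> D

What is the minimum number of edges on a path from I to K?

Level 0: I
Level 1: A, D, F, L
Level 2: B, C, E, G, H, J, M
Level 3: K
K first appears at level 3.

3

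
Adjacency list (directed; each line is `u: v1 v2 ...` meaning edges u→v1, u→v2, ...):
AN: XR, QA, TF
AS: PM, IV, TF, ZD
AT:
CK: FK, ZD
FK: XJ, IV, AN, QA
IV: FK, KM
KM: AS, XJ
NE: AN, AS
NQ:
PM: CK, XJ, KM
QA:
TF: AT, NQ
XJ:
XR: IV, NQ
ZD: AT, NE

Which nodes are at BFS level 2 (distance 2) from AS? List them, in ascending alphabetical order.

Level 0: AS
Level 1: IV, PM, TF, ZD
Level 2: AT, CK, FK, KM, NE, NQ, XJ
Level 3: AN, QA
Level 4: XR

AT, CK, FK, KM, NE, NQ, XJ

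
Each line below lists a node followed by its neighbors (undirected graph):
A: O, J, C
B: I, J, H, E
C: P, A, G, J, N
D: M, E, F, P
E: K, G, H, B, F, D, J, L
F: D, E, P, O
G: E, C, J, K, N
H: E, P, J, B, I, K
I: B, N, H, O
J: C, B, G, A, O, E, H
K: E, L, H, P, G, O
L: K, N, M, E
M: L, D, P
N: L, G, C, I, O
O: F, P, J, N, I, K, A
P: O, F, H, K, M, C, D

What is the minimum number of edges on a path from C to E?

Level 0: C
Level 1: A, G, J, N, P
Level 2: B, D, E, F, H, I, K, L, M, O
E first appears at level 2.

2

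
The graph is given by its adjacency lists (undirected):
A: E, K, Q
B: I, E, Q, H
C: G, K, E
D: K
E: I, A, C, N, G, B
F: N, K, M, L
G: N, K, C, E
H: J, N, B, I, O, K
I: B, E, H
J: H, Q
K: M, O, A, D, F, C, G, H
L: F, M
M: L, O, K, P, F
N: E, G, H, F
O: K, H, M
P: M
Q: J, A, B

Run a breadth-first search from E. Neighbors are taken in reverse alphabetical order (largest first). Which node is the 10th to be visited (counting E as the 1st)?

K

Visit E; enqueue N, I, G, C, B, A → queue [N, I, G, C, B, A]
Visit N; enqueue H, F → queue [I, G, C, B, A, H, F]
Visit I → queue [G, C, B, A, H, F]
Visit G; enqueue K → queue [C, B, A, H, F, K]
Visit C → queue [B, A, H, F, K]
Visit B; enqueue Q → queue [A, H, F, K, Q]
Visit A → queue [H, F, K, Q]
Visit H; enqueue O, J → queue [F, K, Q, O, J]
Visit F; enqueue M, L → queue [K, Q, O, J, M, L]
Visit K; enqueue D → queue [Q, O, J, M, L, D]
Visit Q → queue [O, J, M, L, D]
Visit O → queue [J, M, L, D]
Visit J → queue [M, L, D]
Visit M; enqueue P → queue [L, D, P]
Visit L → queue [D, P]
Visit D → queue [P]
Visit P → queue []

Visit order: E, N, I, G, C, B, A, H, F, K, Q, O, J, M, L, D, P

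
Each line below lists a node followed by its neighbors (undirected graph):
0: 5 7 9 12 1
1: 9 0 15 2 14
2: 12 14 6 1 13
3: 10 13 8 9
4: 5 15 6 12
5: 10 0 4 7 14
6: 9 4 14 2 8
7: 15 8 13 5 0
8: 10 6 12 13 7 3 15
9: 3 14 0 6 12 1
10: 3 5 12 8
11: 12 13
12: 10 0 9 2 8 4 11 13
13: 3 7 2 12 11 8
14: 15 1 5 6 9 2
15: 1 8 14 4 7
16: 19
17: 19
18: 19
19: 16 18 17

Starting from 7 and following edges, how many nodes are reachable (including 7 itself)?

BFS from 7 visits: 7, 15, 8, 13, 5, 0, 1, 14, 4, 10, 6, 12, 3, 2, 11, 9
Reachable nodes: 16 of 20 total.

16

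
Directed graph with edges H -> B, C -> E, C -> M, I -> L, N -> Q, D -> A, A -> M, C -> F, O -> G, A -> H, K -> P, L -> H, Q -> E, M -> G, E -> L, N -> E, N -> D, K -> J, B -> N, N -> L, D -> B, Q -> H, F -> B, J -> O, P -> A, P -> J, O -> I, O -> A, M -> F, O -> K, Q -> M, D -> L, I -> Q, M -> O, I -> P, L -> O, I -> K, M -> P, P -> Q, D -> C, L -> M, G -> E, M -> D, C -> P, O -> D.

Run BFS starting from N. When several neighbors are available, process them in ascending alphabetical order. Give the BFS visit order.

Visit N; enqueue D, E, L, Q → queue [D, E, L, Q]
Visit D; enqueue A, B, C → queue [E, L, Q, A, B, C]
Visit E → queue [L, Q, A, B, C]
Visit L; enqueue H, M, O → queue [Q, A, B, C, H, M, O]
Visit Q → queue [A, B, C, H, M, O]
Visit A → queue [B, C, H, M, O]
Visit B → queue [C, H, M, O]
Visit C; enqueue F, P → queue [H, M, O, F, P]
Visit H → queue [M, O, F, P]
Visit M; enqueue G → queue [O, F, P, G]
Visit O; enqueue I, K → queue [F, P, G, I, K]
Visit F → queue [P, G, I, K]
Visit P; enqueue J → queue [G, I, K, J]
Visit G → queue [I, K, J]
Visit I → queue [K, J]
Visit K → queue [J]
Visit J → queue []

N D E L Q A B C H M O F P G I K J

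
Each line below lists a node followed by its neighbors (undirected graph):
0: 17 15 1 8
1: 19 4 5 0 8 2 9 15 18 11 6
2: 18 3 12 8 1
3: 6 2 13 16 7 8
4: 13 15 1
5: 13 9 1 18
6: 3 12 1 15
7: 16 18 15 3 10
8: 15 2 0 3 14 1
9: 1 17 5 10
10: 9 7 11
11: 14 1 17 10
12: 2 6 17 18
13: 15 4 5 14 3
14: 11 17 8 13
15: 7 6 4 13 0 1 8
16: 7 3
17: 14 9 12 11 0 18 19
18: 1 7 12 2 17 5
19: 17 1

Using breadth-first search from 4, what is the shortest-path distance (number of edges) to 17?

Level 0: 4
Level 1: 1, 13, 15
Level 2: 0, 2, 3, 5, 6, 7, 8, 9, 11, 14, 18, 19
Level 3: 10, 12, 16, 17
17 first appears at level 3.

3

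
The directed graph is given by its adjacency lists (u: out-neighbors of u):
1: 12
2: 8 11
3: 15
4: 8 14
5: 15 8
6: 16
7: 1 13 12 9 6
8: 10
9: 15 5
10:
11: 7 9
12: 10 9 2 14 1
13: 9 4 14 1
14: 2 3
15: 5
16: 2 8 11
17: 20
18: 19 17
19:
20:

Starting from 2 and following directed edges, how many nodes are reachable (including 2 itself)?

BFS from 2 visits: 2, 8, 11, 10, 7, 9, 1, 6, 12, 13, 5, 15, 16, 14, 4, 3
Reachable nodes: 16 of 20 total.

16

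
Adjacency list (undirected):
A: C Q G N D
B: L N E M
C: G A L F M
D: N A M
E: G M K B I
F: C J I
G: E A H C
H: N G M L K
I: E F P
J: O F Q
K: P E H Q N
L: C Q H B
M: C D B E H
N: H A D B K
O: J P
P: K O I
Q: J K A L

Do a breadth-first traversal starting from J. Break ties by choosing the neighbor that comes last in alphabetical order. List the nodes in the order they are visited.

J Q O F L K A P I C H B N E G D M

Visit J; enqueue Q, O, F → queue [Q, O, F]
Visit Q; enqueue L, K, A → queue [O, F, L, K, A]
Visit O; enqueue P → queue [F, L, K, A, P]
Visit F; enqueue I, C → queue [L, K, A, P, I, C]
Visit L; enqueue H, B → queue [K, A, P, I, C, H, B]
Visit K; enqueue N, E → queue [A, P, I, C, H, B, N, E]
Visit A; enqueue G, D → queue [P, I, C, H, B, N, E, G, D]
Visit P → queue [I, C, H, B, N, E, G, D]
Visit I → queue [C, H, B, N, E, G, D]
Visit C; enqueue M → queue [H, B, N, E, G, D, M]
Visit H → queue [B, N, E, G, D, M]
Visit B → queue [N, E, G, D, M]
Visit N → queue [E, G, D, M]
Visit E → queue [G, D, M]
Visit G → queue [D, M]
Visit D → queue [M]
Visit M → queue []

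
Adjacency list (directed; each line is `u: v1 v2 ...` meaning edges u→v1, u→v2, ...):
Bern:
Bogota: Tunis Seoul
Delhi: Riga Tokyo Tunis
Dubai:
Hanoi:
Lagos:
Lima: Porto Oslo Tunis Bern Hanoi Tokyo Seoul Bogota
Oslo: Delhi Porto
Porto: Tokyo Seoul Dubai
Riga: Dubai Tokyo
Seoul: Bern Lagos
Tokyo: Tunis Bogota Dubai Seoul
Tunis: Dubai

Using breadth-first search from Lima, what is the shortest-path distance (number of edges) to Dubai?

2

Level 0: Lima
Level 1: Bern, Bogota, Hanoi, Oslo, Porto, Seoul, Tokyo, Tunis
Level 2: Delhi, Dubai, Lagos
Level 3: Riga
Dubai first appears at level 2.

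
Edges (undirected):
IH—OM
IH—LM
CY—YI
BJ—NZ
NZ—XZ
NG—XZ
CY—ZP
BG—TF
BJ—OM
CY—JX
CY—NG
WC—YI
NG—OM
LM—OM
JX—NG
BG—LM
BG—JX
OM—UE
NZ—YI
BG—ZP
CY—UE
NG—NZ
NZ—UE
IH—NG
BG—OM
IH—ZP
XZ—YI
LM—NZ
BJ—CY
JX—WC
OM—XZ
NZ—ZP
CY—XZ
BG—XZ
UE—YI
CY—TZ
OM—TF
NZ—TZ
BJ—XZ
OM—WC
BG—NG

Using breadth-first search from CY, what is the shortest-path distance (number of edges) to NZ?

Level 0: CY
Level 1: BJ, JX, NG, TZ, UE, XZ, YI, ZP
Level 2: BG, IH, NZ, OM, WC
Level 3: LM, TF
NZ first appears at level 2.

2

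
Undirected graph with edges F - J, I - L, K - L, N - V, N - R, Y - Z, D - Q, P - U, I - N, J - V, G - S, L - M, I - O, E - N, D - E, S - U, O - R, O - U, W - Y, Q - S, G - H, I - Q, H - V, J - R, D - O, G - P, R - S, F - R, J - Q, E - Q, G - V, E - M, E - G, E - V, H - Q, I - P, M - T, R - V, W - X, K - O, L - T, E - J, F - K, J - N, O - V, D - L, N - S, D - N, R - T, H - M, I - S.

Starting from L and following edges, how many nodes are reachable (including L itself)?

BFS from L visits: L, D, I, K, M, T, E, N, O, Q, P, S, F, H, R, G, J, V, U
Reachable nodes: 19 of 23 total.

19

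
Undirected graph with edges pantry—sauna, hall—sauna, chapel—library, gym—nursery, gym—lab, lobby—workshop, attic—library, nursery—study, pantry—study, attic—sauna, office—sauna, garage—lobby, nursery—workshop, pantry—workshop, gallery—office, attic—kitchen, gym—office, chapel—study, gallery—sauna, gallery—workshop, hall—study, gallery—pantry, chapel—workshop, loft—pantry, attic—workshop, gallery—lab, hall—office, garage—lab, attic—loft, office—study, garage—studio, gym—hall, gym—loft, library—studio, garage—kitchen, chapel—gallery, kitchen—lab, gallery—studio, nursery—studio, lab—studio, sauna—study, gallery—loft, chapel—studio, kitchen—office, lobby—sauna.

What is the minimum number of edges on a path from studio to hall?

Level 0: studio
Level 1: chapel, gallery, garage, lab, library, nursery
Level 2: attic, gym, kitchen, lobby, loft, office, pantry, sauna, study, workshop
Level 3: hall
hall first appears at level 3.

3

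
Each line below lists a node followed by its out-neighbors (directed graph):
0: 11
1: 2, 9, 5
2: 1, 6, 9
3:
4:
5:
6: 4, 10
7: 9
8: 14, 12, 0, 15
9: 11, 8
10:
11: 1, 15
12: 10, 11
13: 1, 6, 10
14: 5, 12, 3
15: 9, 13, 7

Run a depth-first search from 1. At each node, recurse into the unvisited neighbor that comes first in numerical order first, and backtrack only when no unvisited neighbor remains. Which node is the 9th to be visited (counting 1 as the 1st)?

Visit 1
1 → 2
2 → 6
6 → 4
6 → 10
2 → 9
9 → 8
8 → 0
0 → 11
11 → 15
15 → 7
15 → 13
8 → 12
8 → 14
14 → 3
14 → 5

Visit order: 1, 2, 6, 4, 10, 9, 8, 0, 11, 15, 7, 13, 12, 14, 3, 5

11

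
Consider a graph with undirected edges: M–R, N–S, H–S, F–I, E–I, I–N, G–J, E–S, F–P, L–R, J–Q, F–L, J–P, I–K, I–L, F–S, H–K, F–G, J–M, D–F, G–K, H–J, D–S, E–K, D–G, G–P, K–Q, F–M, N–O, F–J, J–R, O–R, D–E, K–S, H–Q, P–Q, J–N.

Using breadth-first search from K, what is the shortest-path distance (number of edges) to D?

Level 0: K
Level 1: E, G, H, I, Q, S
Level 2: D, F, J, L, N, P
Level 3: M, O, R
D first appears at level 2.

2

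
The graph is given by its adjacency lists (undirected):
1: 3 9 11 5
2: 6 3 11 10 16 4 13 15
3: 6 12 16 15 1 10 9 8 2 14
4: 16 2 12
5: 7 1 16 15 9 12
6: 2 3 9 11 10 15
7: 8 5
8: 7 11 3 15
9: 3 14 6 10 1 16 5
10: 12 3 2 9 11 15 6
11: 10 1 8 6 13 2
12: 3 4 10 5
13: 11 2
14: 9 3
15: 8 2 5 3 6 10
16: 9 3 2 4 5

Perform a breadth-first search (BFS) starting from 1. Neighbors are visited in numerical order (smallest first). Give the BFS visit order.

1 → 3 → 5 → 9 → 11 → 2 → 6 → 8 → 10 → 12 → 14 → 15 → 16 → 7 → 13 → 4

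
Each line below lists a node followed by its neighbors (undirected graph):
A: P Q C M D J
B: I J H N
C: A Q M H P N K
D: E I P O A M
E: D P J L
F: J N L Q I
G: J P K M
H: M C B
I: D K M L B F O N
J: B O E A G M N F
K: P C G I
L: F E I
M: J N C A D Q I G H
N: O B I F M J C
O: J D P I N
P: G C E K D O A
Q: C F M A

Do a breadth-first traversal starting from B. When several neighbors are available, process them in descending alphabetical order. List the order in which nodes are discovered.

B, N, J, I, H, O, M, F, C, G, E, A, L, K, D, P, Q

Visit B; enqueue N, J, I, H → queue [N, J, I, H]
Visit N; enqueue O, M, F, C → queue [J, I, H, O, M, F, C]
Visit J; enqueue G, E, A → queue [I, H, O, M, F, C, G, E, A]
Visit I; enqueue L, K, D → queue [H, O, M, F, C, G, E, A, L, K, D]
Visit H → queue [O, M, F, C, G, E, A, L, K, D]
Visit O; enqueue P → queue [M, F, C, G, E, A, L, K, D, P]
Visit M; enqueue Q → queue [F, C, G, E, A, L, K, D, P, Q]
Visit F → queue [C, G, E, A, L, K, D, P, Q]
Visit C → queue [G, E, A, L, K, D, P, Q]
Visit G → queue [E, A, L, K, D, P, Q]
Visit E → queue [A, L, K, D, P, Q]
Visit A → queue [L, K, D, P, Q]
Visit L → queue [K, D, P, Q]
Visit K → queue [D, P, Q]
Visit D → queue [P, Q]
Visit P → queue [Q]
Visit Q → queue []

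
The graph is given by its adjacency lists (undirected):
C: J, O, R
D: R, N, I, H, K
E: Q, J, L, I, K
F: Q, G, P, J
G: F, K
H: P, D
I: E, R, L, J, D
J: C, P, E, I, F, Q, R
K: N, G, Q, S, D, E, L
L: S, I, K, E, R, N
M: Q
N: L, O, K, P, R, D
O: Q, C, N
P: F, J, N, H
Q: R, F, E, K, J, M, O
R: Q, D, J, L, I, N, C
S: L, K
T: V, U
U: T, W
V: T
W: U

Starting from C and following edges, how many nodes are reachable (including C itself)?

BFS from C visits: C, J, O, R, P, E, I, F, Q, N, D, L, H, K, G, M, S
Reachable nodes: 17 of 21 total.

17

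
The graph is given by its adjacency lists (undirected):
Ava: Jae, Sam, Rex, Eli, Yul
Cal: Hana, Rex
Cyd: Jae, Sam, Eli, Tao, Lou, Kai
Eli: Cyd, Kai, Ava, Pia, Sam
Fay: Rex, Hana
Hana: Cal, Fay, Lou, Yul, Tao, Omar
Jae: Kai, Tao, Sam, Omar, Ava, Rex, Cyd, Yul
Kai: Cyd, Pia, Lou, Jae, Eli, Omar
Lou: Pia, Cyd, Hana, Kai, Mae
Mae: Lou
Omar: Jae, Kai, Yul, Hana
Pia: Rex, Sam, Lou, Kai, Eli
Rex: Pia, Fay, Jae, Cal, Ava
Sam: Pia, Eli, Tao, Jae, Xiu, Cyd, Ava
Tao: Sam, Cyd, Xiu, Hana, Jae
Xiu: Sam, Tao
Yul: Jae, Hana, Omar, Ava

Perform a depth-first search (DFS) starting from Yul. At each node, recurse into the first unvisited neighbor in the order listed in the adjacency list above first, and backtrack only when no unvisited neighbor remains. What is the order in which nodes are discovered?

Yul -> Jae -> Kai -> Cyd -> Sam -> Pia -> Rex -> Fay -> Hana -> Cal -> Lou -> Mae -> Tao -> Xiu -> Omar -> Ava -> Eli

Visit Yul
Yul → Jae
Jae → Kai
Kai → Cyd
Cyd → Sam
Sam → Pia
Pia → Rex
Rex → Fay
Fay → Hana
Hana → Cal
Hana → Lou
Lou → Mae
Hana → Tao
Tao → Xiu
Hana → Omar
Rex → Ava
Ava → Eli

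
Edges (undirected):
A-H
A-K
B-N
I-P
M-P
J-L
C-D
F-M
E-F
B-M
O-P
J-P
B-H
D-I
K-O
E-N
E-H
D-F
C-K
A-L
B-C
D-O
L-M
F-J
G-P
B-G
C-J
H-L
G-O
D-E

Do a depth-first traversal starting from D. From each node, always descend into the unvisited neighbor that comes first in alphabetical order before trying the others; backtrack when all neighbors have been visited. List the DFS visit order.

Visit D
D → C
C → B
B → G
G → O
O → K
K → A
A → H
H → E
E → F
F → J
J → L
L → M
M → P
P → I
E → N

D C B G O K A H E F J L M P I N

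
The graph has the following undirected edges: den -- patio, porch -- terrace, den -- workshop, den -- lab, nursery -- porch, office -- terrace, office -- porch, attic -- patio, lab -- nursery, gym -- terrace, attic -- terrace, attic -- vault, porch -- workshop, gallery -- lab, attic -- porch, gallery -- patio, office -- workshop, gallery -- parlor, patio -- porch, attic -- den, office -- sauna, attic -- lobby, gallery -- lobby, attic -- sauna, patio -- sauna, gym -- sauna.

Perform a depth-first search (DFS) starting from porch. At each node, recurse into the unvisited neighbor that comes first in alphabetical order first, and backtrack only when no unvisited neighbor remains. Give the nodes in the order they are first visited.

porch attic den lab gallery lobby parlor patio sauna gym terrace office workshop nursery vault

Visit porch
porch → attic
attic → den
den → lab
lab → gallery
gallery → lobby
gallery → parlor
gallery → patio
patio → sauna
sauna → gym
gym → terrace
terrace → office
office → workshop
lab → nursery
attic → vault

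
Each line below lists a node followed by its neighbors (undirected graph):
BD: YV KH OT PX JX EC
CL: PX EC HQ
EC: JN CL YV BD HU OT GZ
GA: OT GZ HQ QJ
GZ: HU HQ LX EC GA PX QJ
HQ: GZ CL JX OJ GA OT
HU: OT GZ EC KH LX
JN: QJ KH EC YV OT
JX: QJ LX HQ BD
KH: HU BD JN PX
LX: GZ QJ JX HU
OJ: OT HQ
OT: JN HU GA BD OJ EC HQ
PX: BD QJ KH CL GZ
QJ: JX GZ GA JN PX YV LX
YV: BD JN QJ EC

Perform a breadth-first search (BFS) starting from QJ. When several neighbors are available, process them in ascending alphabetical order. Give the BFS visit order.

QJ GA GZ JN JX LX PX YV HQ OT EC HU KH BD CL OJ

Visit QJ; enqueue GA, GZ, JN, JX, LX, PX, YV → queue [GA, GZ, JN, JX, LX, PX, YV]
Visit GA; enqueue HQ, OT → queue [GZ, JN, JX, LX, PX, YV, HQ, OT]
Visit GZ; enqueue EC, HU → queue [JN, JX, LX, PX, YV, HQ, OT, EC, HU]
Visit JN; enqueue KH → queue [JX, LX, PX, YV, HQ, OT, EC, HU, KH]
Visit JX; enqueue BD → queue [LX, PX, YV, HQ, OT, EC, HU, KH, BD]
Visit LX → queue [PX, YV, HQ, OT, EC, HU, KH, BD]
Visit PX; enqueue CL → queue [YV, HQ, OT, EC, HU, KH, BD, CL]
Visit YV → queue [HQ, OT, EC, HU, KH, BD, CL]
Visit HQ; enqueue OJ → queue [OT, EC, HU, KH, BD, CL, OJ]
Visit OT → queue [EC, HU, KH, BD, CL, OJ]
Visit EC → queue [HU, KH, BD, CL, OJ]
Visit HU → queue [KH, BD, CL, OJ]
Visit KH → queue [BD, CL, OJ]
Visit BD → queue [CL, OJ]
Visit CL → queue [OJ]
Visit OJ → queue []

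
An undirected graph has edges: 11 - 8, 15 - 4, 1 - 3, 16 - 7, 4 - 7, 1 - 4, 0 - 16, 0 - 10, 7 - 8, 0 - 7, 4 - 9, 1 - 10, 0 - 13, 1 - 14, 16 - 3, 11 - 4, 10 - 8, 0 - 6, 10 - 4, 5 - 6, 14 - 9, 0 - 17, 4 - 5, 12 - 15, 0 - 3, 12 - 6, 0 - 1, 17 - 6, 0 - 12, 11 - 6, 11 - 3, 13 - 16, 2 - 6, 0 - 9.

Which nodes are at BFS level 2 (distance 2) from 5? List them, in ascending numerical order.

Level 0: 5
Level 1: 4, 6
Level 2: 0, 1, 2, 7, 9, 10, 11, 12, 15, 17
Level 3: 3, 8, 13, 14, 16

0, 1, 2, 7, 9, 10, 11, 12, 15, 17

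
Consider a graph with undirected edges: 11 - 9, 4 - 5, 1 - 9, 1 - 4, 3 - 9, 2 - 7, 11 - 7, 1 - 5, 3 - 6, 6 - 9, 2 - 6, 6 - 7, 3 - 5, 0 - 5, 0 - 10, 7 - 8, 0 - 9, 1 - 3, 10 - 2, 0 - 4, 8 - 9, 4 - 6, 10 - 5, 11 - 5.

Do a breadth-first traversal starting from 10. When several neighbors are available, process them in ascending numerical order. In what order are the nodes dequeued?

10 → 0 → 2 → 5 → 4 → 9 → 6 → 7 → 1 → 3 → 11 → 8

Visit 10; enqueue 0, 2, 5 → queue [0, 2, 5]
Visit 0; enqueue 4, 9 → queue [2, 5, 4, 9]
Visit 2; enqueue 6, 7 → queue [5, 4, 9, 6, 7]
Visit 5; enqueue 1, 3, 11 → queue [4, 9, 6, 7, 1, 3, 11]
Visit 4 → queue [9, 6, 7, 1, 3, 11]
Visit 9; enqueue 8 → queue [6, 7, 1, 3, 11, 8]
Visit 6 → queue [7, 1, 3, 11, 8]
Visit 7 → queue [1, 3, 11, 8]
Visit 1 → queue [3, 11, 8]
Visit 3 → queue [11, 8]
Visit 11 → queue [8]
Visit 8 → queue []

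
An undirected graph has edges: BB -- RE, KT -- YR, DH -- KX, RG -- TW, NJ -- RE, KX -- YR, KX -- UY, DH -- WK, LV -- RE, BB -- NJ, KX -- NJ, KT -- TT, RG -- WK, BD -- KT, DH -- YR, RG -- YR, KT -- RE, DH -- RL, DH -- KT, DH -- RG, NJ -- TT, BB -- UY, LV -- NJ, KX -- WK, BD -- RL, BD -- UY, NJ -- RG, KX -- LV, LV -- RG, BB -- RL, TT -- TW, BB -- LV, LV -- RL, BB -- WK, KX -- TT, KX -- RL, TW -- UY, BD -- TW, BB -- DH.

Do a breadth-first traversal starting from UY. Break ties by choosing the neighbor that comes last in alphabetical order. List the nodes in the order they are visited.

UY, TW, KX, BD, BB, TT, RG, YR, WK, RL, NJ, LV, DH, KT, RE

Visit UY; enqueue TW, KX, BD, BB → queue [TW, KX, BD, BB]
Visit TW; enqueue TT, RG → queue [KX, BD, BB, TT, RG]
Visit KX; enqueue YR, WK, RL, NJ, LV, DH → queue [BD, BB, TT, RG, YR, WK, RL, NJ, LV, DH]
Visit BD; enqueue KT → queue [BB, TT, RG, YR, WK, RL, NJ, LV, DH, KT]
Visit BB; enqueue RE → queue [TT, RG, YR, WK, RL, NJ, LV, DH, KT, RE]
Visit TT → queue [RG, YR, WK, RL, NJ, LV, DH, KT, RE]
Visit RG → queue [YR, WK, RL, NJ, LV, DH, KT, RE]
Visit YR → queue [WK, RL, NJ, LV, DH, KT, RE]
Visit WK → queue [RL, NJ, LV, DH, KT, RE]
Visit RL → queue [NJ, LV, DH, KT, RE]
Visit NJ → queue [LV, DH, KT, RE]
Visit LV → queue [DH, KT, RE]
Visit DH → queue [KT, RE]
Visit KT → queue [RE]
Visit RE → queue []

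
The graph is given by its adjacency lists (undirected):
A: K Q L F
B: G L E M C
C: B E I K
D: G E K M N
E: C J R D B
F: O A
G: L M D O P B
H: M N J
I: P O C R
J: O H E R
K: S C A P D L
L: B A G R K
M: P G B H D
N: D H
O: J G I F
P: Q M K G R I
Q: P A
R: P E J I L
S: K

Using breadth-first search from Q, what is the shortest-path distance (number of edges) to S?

3

Level 0: Q
Level 1: A, P
Level 2: F, G, I, K, L, M, R
Level 3: B, C, D, E, H, J, O, S
Level 4: N
S first appears at level 3.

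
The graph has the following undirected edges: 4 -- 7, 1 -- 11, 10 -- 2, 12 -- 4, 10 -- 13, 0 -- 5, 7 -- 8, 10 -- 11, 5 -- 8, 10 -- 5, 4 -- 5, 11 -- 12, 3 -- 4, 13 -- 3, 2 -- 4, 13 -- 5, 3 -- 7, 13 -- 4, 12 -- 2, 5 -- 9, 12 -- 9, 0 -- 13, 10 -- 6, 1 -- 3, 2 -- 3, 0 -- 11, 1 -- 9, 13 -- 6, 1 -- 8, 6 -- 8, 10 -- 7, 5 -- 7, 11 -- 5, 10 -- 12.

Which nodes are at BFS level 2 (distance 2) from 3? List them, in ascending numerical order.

0, 5, 6, 8, 9, 10, 11, 12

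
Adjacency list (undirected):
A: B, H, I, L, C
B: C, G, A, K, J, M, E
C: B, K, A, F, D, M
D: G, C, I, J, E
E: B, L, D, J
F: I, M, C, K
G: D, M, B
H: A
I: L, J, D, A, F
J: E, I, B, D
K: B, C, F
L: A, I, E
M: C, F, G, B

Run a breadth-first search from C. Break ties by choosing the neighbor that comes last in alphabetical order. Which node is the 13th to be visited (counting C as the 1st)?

Visit C; enqueue M, K, F, D, B, A → queue [M, K, F, D, B, A]
Visit M; enqueue G → queue [K, F, D, B, A, G]
Visit K → queue [F, D, B, A, G]
Visit F; enqueue I → queue [D, B, A, G, I]
Visit D; enqueue J, E → queue [B, A, G, I, J, E]
Visit B → queue [A, G, I, J, E]
Visit A; enqueue L, H → queue [G, I, J, E, L, H]
Visit G → queue [I, J, E, L, H]
Visit I → queue [J, E, L, H]
Visit J → queue [E, L, H]
Visit E → queue [L, H]
Visit L → queue [H]
Visit H → queue []

Visit order: C, M, K, F, D, B, A, G, I, J, E, L, H

H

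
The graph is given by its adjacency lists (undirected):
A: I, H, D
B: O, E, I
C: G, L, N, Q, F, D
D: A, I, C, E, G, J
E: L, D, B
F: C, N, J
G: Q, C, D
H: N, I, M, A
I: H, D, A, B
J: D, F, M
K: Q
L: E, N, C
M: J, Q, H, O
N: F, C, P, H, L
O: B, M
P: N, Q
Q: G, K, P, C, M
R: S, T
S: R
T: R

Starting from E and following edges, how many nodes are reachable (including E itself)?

BFS from E visits: E, B, D, L, I, O, A, C, G, J, N, H, M, F, Q, P, K
Reachable nodes: 17 of 20 total.

17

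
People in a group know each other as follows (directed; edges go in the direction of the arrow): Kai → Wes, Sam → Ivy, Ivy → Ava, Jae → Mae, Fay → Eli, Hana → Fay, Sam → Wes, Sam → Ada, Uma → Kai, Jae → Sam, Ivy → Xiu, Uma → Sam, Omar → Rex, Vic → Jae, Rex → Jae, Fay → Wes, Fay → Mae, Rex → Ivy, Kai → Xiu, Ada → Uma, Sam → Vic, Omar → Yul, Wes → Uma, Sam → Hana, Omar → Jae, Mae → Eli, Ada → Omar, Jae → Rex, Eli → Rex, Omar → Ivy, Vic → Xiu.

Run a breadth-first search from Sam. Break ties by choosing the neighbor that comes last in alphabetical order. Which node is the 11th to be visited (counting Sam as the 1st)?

Fay

Visit Sam; enqueue Wes, Vic, Ivy, Hana, Ada → queue [Wes, Vic, Ivy, Hana, Ada]
Visit Wes; enqueue Uma → queue [Vic, Ivy, Hana, Ada, Uma]
Visit Vic; enqueue Xiu, Jae → queue [Ivy, Hana, Ada, Uma, Xiu, Jae]
Visit Ivy; enqueue Ava → queue [Hana, Ada, Uma, Xiu, Jae, Ava]
Visit Hana; enqueue Fay → queue [Ada, Uma, Xiu, Jae, Ava, Fay]
Visit Ada; enqueue Omar → queue [Uma, Xiu, Jae, Ava, Fay, Omar]
Visit Uma; enqueue Kai → queue [Xiu, Jae, Ava, Fay, Omar, Kai]
Visit Xiu → queue [Jae, Ava, Fay, Omar, Kai]
Visit Jae; enqueue Rex, Mae → queue [Ava, Fay, Omar, Kai, Rex, Mae]
Visit Ava → queue [Fay, Omar, Kai, Rex, Mae]
Visit Fay; enqueue Eli → queue [Omar, Kai, Rex, Mae, Eli]
Visit Omar; enqueue Yul → queue [Kai, Rex, Mae, Eli, Yul]
Visit Kai → queue [Rex, Mae, Eli, Yul]
Visit Rex → queue [Mae, Eli, Yul]
Visit Mae → queue [Eli, Yul]
Visit Eli → queue [Yul]
Visit Yul → queue []

Visit order: Sam, Wes, Vic, Ivy, Hana, Ada, Uma, Xiu, Jae, Ava, Fay, Omar, Kai, Rex, Mae, Eli, Yul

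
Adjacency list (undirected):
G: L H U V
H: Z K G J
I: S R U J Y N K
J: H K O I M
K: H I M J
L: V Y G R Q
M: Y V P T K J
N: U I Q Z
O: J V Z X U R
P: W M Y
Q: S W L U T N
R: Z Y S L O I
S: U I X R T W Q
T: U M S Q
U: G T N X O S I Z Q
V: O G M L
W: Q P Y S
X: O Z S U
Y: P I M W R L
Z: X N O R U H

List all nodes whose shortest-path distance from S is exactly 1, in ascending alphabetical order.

I, Q, R, T, U, W, X

Level 0: S
Level 1: I, Q, R, T, U, W, X
Level 2: G, J, K, L, M, N, O, P, Y, Z
Level 3: H, V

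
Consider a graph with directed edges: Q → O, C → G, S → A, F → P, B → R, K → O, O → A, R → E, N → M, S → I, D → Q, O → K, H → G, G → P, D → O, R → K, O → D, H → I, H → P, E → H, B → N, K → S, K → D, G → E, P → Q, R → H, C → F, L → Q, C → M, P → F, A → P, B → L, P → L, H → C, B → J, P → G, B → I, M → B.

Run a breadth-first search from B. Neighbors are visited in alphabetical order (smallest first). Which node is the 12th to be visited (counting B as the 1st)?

O

Visit B; enqueue I, J, L, N, R → queue [I, J, L, N, R]
Visit I → queue [J, L, N, R]
Visit J → queue [L, N, R]
Visit L; enqueue Q → queue [N, R, Q]
Visit N; enqueue M → queue [R, Q, M]
Visit R; enqueue E, H, K → queue [Q, M, E, H, K]
Visit Q; enqueue O → queue [M, E, H, K, O]
Visit M → queue [E, H, K, O]
Visit E → queue [H, K, O]
Visit H; enqueue C, G, P → queue [K, O, C, G, P]
Visit K; enqueue D, S → queue [O, C, G, P, D, S]
Visit O; enqueue A → queue [C, G, P, D, S, A]
Visit C; enqueue F → queue [G, P, D, S, A, F]
Visit G → queue [P, D, S, A, F]
Visit P → queue [D, S, A, F]
Visit D → queue [S, A, F]
Visit S → queue [A, F]
Visit A → queue [F]
Visit F → queue []

Visit order: B, I, J, L, N, R, Q, M, E, H, K, O, C, G, P, D, S, A, F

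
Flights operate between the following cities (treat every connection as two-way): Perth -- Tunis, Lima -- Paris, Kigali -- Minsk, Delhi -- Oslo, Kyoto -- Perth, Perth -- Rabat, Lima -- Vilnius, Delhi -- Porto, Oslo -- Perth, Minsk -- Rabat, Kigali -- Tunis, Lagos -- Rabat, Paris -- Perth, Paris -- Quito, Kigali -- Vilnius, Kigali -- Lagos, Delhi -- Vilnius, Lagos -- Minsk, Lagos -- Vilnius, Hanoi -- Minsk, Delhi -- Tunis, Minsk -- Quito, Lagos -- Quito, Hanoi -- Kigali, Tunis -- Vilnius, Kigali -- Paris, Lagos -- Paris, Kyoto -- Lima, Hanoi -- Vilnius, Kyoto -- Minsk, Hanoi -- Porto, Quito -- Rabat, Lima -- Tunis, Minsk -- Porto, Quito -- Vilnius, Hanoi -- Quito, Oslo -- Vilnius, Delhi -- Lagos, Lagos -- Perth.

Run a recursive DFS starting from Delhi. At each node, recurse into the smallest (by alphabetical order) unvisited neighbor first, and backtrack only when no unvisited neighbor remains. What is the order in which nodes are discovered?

Visit Delhi
Delhi → Lagos
Lagos → Kigali
Kigali → Hanoi
Hanoi → Minsk
Minsk → Kyoto
Kyoto → Lima
Lima → Paris
Paris → Perth
Perth → Oslo
Oslo → Vilnius
Vilnius → Quito
Quito → Rabat
Vilnius → Tunis
Minsk → Porto

Delhi, Lagos, Kigali, Hanoi, Minsk, Kyoto, Lima, Paris, Perth, Oslo, Vilnius, Quito, Rabat, Tunis, Porto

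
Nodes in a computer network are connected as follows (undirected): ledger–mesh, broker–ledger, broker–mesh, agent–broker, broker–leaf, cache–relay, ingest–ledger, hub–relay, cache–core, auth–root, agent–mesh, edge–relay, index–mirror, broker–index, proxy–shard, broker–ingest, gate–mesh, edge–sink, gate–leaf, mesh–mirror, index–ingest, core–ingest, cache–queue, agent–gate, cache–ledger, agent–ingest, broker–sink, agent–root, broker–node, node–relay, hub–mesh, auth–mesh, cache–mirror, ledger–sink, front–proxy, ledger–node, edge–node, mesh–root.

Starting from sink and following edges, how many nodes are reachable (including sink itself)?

BFS from sink visits: sink, ledger, edge, broker, node, mesh, ingest, cache, relay, leaf, index, agent, root, mirror, hub, gate, auth, core, queue
Reachable nodes: 19 of 22 total.

19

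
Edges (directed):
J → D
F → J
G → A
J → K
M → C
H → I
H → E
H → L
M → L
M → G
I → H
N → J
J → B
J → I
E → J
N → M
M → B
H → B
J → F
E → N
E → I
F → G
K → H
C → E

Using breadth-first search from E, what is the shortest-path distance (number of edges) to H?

2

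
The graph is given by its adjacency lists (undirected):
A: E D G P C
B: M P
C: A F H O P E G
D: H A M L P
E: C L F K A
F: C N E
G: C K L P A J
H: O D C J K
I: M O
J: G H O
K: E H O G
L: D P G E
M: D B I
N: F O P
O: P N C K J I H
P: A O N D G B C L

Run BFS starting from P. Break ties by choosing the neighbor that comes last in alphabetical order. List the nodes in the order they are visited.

P, O, N, L, G, D, C, B, A, K, J, I, H, F, E, M

Visit P; enqueue O, N, L, G, D, C, B, A → queue [O, N, L, G, D, C, B, A]
Visit O; enqueue K, J, I, H → queue [N, L, G, D, C, B, A, K, J, I, H]
Visit N; enqueue F → queue [L, G, D, C, B, A, K, J, I, H, F]
Visit L; enqueue E → queue [G, D, C, B, A, K, J, I, H, F, E]
Visit G → queue [D, C, B, A, K, J, I, H, F, E]
Visit D; enqueue M → queue [C, B, A, K, J, I, H, F, E, M]
Visit C → queue [B, A, K, J, I, H, F, E, M]
Visit B → queue [A, K, J, I, H, F, E, M]
Visit A → queue [K, J, I, H, F, E, M]
Visit K → queue [J, I, H, F, E, M]
Visit J → queue [I, H, F, E, M]
Visit I → queue [H, F, E, M]
Visit H → queue [F, E, M]
Visit F → queue [E, M]
Visit E → queue [M]
Visit M → queue []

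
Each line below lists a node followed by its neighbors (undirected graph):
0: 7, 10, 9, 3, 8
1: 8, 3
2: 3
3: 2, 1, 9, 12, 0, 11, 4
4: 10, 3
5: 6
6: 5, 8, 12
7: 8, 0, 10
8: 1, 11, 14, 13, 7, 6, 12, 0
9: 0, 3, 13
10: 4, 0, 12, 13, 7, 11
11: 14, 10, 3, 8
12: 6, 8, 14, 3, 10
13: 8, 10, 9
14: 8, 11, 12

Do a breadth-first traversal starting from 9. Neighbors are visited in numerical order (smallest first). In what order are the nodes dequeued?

9 -> 0 -> 3 -> 13 -> 7 -> 8 -> 10 -> 1 -> 2 -> 4 -> 11 -> 12 -> 6 -> 14 -> 5

Visit 9; enqueue 0, 3, 13 → queue [0, 3, 13]
Visit 0; enqueue 7, 8, 10 → queue [3, 13, 7, 8, 10]
Visit 3; enqueue 1, 2, 4, 11, 12 → queue [13, 7, 8, 10, 1, 2, 4, 11, 12]
Visit 13 → queue [7, 8, 10, 1, 2, 4, 11, 12]
Visit 7 → queue [8, 10, 1, 2, 4, 11, 12]
Visit 8; enqueue 6, 14 → queue [10, 1, 2, 4, 11, 12, 6, 14]
Visit 10 → queue [1, 2, 4, 11, 12, 6, 14]
Visit 1 → queue [2, 4, 11, 12, 6, 14]
Visit 2 → queue [4, 11, 12, 6, 14]
Visit 4 → queue [11, 12, 6, 14]
Visit 11 → queue [12, 6, 14]
Visit 12 → queue [6, 14]
Visit 6; enqueue 5 → queue [14, 5]
Visit 14 → queue [5]
Visit 5 → queue []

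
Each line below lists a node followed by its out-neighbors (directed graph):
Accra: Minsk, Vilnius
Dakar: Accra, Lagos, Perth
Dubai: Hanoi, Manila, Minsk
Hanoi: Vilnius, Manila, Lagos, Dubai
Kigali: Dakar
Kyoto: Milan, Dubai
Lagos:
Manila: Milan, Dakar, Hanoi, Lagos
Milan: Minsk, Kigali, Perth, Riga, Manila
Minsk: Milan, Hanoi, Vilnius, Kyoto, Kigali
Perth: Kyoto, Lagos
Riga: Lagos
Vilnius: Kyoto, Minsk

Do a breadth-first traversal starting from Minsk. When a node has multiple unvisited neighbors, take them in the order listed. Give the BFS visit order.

Visit Minsk; enqueue Milan, Hanoi, Vilnius, Kyoto, Kigali → queue [Milan, Hanoi, Vilnius, Kyoto, Kigali]
Visit Milan; enqueue Perth, Riga, Manila → queue [Hanoi, Vilnius, Kyoto, Kigali, Perth, Riga, Manila]
Visit Hanoi; enqueue Lagos, Dubai → queue [Vilnius, Kyoto, Kigali, Perth, Riga, Manila, Lagos, Dubai]
Visit Vilnius → queue [Kyoto, Kigali, Perth, Riga, Manila, Lagos, Dubai]
Visit Kyoto → queue [Kigali, Perth, Riga, Manila, Lagos, Dubai]
Visit Kigali; enqueue Dakar → queue [Perth, Riga, Manila, Lagos, Dubai, Dakar]
Visit Perth → queue [Riga, Manila, Lagos, Dubai, Dakar]
Visit Riga → queue [Manila, Lagos, Dubai, Dakar]
Visit Manila → queue [Lagos, Dubai, Dakar]
Visit Lagos → queue [Dubai, Dakar]
Visit Dubai → queue [Dakar]
Visit Dakar; enqueue Accra → queue [Accra]
Visit Accra → queue []

Minsk, Milan, Hanoi, Vilnius, Kyoto, Kigali, Perth, Riga, Manila, Lagos, Dubai, Dakar, Accra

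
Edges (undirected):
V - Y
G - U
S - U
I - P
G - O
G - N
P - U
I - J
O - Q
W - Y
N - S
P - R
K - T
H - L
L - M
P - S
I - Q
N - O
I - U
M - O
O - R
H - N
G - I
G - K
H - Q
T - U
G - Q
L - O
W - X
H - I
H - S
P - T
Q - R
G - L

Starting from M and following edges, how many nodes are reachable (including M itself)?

15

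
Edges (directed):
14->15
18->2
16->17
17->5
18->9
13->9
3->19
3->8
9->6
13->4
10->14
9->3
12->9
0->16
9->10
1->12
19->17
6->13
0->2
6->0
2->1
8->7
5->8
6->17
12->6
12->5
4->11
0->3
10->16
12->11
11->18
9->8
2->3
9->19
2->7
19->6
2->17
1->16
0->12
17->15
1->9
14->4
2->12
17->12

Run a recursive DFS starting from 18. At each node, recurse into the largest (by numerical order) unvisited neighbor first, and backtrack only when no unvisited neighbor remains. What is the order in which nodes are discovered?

Visit 18
18 → 9
9 → 19
19 → 17
17 → 15
17 → 12
12 → 11
12 → 6
6 → 13
13 → 4
6 → 0
0 → 16
0 → 3
3 → 8
8 → 7
0 → 2
2 → 1
12 → 5
9 → 10
10 → 14

18, 9, 19, 17, 15, 12, 11, 6, 13, 4, 0, 16, 3, 8, 7, 2, 1, 5, 10, 14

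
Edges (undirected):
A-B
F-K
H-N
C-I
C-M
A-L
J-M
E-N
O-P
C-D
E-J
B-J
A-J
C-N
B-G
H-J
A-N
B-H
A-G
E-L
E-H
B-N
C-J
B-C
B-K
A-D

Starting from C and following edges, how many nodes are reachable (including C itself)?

14

BFS from C visits: C, N, M, J, I, D, B, H, E, A, K, G, L, F
Reachable nodes: 14 of 16 total.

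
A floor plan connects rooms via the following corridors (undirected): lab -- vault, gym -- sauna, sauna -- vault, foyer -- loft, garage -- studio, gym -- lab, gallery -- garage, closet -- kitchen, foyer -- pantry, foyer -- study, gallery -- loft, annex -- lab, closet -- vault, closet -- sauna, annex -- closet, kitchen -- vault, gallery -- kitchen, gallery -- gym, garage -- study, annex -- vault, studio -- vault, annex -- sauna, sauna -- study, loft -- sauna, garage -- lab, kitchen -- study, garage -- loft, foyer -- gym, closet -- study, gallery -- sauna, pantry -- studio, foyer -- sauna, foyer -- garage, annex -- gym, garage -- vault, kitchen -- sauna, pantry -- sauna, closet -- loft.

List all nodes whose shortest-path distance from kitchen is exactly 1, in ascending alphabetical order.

Level 0: kitchen
Level 1: closet, gallery, sauna, study, vault
Level 2: annex, foyer, garage, gym, lab, loft, pantry, studio

closet, gallery, sauna, study, vault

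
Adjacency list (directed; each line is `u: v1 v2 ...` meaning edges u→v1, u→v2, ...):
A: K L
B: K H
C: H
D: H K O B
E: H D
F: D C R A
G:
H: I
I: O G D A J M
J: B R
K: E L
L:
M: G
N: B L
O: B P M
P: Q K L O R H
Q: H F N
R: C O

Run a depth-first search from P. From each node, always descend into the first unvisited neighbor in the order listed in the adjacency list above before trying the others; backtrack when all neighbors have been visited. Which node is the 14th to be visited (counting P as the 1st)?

J

Visit P
P → Q
Q → H
H → I
I → O
O → B
B → K
K → E
E → D
K → L
O → M
M → G
I → A
I → J
J → R
R → C
Q → F
Q → N

Visit order: P, Q, H, I, O, B, K, E, D, L, M, G, A, J, R, C, F, N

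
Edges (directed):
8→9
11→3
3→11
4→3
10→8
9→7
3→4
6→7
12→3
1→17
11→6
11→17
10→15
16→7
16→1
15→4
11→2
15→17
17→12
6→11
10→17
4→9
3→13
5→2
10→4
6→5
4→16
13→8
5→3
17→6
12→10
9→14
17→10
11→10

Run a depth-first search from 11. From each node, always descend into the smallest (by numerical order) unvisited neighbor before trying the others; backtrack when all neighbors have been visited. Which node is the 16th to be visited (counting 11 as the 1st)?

12

Visit 11
11 → 2
11 → 3
3 → 4
4 → 9
9 → 7
9 → 14
4 → 16
16 → 1
1 → 17
17 → 6
6 → 5
17 → 10
10 → 8
10 → 15
17 → 12
3 → 13

Visit order: 11, 2, 3, 4, 9, 7, 14, 16, 1, 17, 6, 5, 10, 8, 15, 12, 13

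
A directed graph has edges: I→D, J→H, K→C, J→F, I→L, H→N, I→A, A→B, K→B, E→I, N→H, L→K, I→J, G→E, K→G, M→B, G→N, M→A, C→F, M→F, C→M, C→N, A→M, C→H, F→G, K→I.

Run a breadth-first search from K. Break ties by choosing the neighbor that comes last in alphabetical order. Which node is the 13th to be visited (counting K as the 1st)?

Visit K; enqueue I, G, C, B → queue [I, G, C, B]
Visit I; enqueue L, J, D, A → queue [G, C, B, L, J, D, A]
Visit G; enqueue N, E → queue [C, B, L, J, D, A, N, E]
Visit C; enqueue M, H, F → queue [B, L, J, D, A, N, E, M, H, F]
Visit B → queue [L, J, D, A, N, E, M, H, F]
Visit L → queue [J, D, A, N, E, M, H, F]
Visit J → queue [D, A, N, E, M, H, F]
Visit D → queue [A, N, E, M, H, F]
Visit A → queue [N, E, M, H, F]
Visit N → queue [E, M, H, F]
Visit E → queue [M, H, F]
Visit M → queue [H, F]
Visit H → queue [F]
Visit F → queue []

Visit order: K, I, G, C, B, L, J, D, A, N, E, M, H, F

H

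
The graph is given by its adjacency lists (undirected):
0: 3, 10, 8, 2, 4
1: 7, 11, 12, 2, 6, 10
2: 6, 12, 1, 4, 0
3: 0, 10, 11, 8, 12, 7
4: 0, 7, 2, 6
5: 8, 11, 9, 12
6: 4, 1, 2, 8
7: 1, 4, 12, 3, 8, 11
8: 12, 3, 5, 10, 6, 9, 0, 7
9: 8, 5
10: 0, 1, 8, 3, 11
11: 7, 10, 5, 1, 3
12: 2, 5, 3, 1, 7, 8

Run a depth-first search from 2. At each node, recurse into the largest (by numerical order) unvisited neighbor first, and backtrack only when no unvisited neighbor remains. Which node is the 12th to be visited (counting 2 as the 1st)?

5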